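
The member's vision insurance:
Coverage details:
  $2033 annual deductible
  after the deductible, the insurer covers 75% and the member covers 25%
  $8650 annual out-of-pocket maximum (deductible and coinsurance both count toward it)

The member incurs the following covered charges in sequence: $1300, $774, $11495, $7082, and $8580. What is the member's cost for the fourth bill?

Claim 1 ($1300): all of it applies to the deductible. Cost to member: $1300. OOP to date $1300.
Claim 2 ($774): $733 to deductible, leaving $41; member's 25% is $10.25. Member owes $743.25 (running OOP $2043.25).
Claim 3 ($11495): deductible already satisfied, so member's share is 25% × $11495 = $2873.75. Member owes $2873.75 (running OOP $4917).
Claim 4 ($7082): deductible already satisfied, so member's share is 25% × $7082 = $1770.50. Cost to member: $1770.50. OOP to date $6687.50.

$1770.50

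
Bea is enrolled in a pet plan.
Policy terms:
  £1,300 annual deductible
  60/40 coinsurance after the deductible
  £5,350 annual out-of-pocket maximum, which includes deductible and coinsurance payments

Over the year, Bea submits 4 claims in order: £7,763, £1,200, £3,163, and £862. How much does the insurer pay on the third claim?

£2,178.20

#1 (£7,763): £1,300 to deductible, leaving £6,463; coinsurance £6,463 × 40% = £2,585.20. Owner pays £3,885.20; OOP now £3,885.20. Insurer: £7,763 − £3,885.20 = £3,877.80.
#2 (£1,200): 40% coinsurance on £1,200 = £480. Owner owes £480 (running OOP £4,365.20). Plan pays £1,200 − £480 = £720.
#3 (£3,163): 40% coinsurance on £3,163 = £1,265.20. OOP would hit £5,630.40 > £5,350, so the cap limits the owner to £5,350 − £4,365.20 = £984.80. Plan pays £3,163 − £984.80 = £2,178.20.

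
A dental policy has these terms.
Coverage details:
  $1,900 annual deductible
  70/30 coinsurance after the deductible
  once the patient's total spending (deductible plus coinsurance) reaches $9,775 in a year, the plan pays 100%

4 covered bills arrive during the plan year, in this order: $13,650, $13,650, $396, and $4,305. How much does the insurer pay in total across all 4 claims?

$22,226

#1 ($13,650): $1,900 finishes the deductible; $11,750 goes to coinsurance; 30% of $11,750 = $3,525. Patient pays $5,425; OOP now $5,425. Insurer: $13,650 − $5,425 = $8,225.
#2 ($13,650): deductible met; 30% of $13,650 = $4,095. Patient pays $4,095; OOP now $9,520. Plan pays $13,650 − $4,095 = $9,555.
#3 ($396): deductible already satisfied, so patient's share is 30% × $396 = $118.80. Patient pays $118.80; OOP now $9,638.80. Plan pays $396 − $118.80 = $277.20.
#4 ($4,305): deductible met; 30% of $4,305 = $1,291.50. OOP would hit $10,930.30 > $9,775, so the cap limits the patient to $9,775 − $9,638.80 = $136.20. Plan pays $4,305 − $136.20 = $4,168.80.
Insurer total: $8,225 + $9,555 + $277.20 + $4,168.80 = $22,226.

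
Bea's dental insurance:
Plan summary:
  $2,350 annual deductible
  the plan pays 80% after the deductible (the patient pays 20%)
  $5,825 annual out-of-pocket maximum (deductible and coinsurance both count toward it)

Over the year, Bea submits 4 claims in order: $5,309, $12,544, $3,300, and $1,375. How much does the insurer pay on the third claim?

Claim 1 — $5,309: deductible takes $2,350, $2,959 remains; patient's 20% is $591.80. Cost to patient: $2,941.80. OOP to date $2,941.80. Plan pays $5,309 − $2,941.80 = $2,367.20.
Claim 2 — $12,544: 20% coinsurance on $12,544 = $2,508.80. Cost to patient: $2,508.80. OOP to date $5,450.60. Insurer: $12,544 − $2,508.80 = $10,035.20.
Claim 3 — $3,300: 20% coinsurance on $3,300 = $660. Adding that to $5,450.60 gives $6,110.60, past the $5,825 cap; patient pays only $5,825 − $5,450.60 = $374.40. Insurer: $3,300 − $374.40 = $2,925.60.

$2,925.60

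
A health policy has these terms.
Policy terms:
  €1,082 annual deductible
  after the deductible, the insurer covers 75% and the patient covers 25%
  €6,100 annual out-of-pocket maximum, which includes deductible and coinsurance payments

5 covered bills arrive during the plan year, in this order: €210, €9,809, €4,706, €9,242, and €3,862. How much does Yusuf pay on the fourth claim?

€1,607.25

Claim 1 (€210): entire amount goes to the deductible. Patient pays €210; OOP now €210.
Claim 2 (€9,809): €872 finishes the deductible; €8,937 goes to coinsurance; patient's 25% is €2,234.25. Patient owes €3,106.25 (running OOP €3,316.25).
Claim 3 (€4,706): 25% coinsurance on €4,706 = €1,176.50. Patient owes €1,176.50 (running OOP €4,492.75).
Claim 4 (€9,242): deductible met; 25% of €9,242 = €2,310.50. OOP would hit €6,803.25 > €6,100, so the cap limits the patient to €6,100 − €4,492.75 = €1,607.25.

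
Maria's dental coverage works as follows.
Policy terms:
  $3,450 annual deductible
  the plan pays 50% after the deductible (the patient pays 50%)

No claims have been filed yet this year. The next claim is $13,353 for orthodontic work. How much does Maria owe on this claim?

$8,401.50

Nothing has been paid toward the $3,450 deductible, so the first $3,450 of this charge is applied there.
That leaves $13,353 − $3,450 = $9,903 for coinsurance.
Coinsurance: $9,903 × 50% = $4,951.50.
Patient responsibility: $3,450 + $4,951.50 = $8,401.50.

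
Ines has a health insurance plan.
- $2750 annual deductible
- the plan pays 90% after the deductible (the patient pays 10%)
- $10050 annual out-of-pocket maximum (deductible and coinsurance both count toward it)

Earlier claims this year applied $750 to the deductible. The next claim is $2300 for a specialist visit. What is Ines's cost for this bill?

Deductible still to meet: $2750 − $750 = $2000.
The remaining $300 (= $2300 − $2000) moves to coinsurance.
10% of $300 = $30 falls to the patient.
Patient responsibility before any cap: $2000 + $30 = $2030.
Year-to-date out-of-pocket becomes $750 + $2030 = $2780, still under the $10050 maximum, so no cap applies.

$2030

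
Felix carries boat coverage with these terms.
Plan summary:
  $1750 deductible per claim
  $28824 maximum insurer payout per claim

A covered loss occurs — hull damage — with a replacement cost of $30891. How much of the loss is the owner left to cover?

Subtract the deductible: $30891 − $1750 = $29141.
Since $29141 > $28824, the payout is capped at $28824.
Owner's share is the uncovered remainder: $30891 − $28824 = $2067.

$2067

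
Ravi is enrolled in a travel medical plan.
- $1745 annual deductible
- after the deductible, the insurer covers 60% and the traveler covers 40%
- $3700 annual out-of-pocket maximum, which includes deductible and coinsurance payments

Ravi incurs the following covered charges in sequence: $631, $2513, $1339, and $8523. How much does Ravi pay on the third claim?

Claim 1 — $631: entire amount goes to the deductible. Cost to traveler: $631. OOP to date $631.
Claim 2 — $2513: $1114 finishes the deductible; $1399 goes to coinsurance; traveler's 40% is $559.60. Traveler pays $1673.60; OOP now $2304.60.
Claim 3 — $1339: deductible met; 40% of $1339 = $535.60. Traveler owes $535.60 (running OOP $2840.20).

$535.60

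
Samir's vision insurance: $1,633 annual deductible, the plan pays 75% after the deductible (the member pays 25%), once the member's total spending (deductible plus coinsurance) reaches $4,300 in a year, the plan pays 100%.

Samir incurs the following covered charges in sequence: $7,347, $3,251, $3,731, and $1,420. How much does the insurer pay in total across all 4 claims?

$11,449

Claim 1 — $7,347: $1,633 to deductible, leaving $5,714; coinsurance $5,714 × 25% = $1,428.50. Member pays $3,061.50; OOP now $3,061.50. Plan pays $7,347 − $3,061.50 = $4,285.50.
Claim 2 — $3,251: 25% coinsurance on $3,251 = $812.75. Member pays $812.75; OOP now $3,874.25. Insurer: $3,251 − $812.75 = $2,438.25.
Claim 3 — $3,731: deductible met; 25% of $3,731 = $932.75. OOP would hit $4,807 > $4,300, so the cap limits the member to $4,300 − $3,874.25 = $425.75. Insurer: $3,731 − $425.75 = $3,305.25.
Claim 4 — $1,420: deductible met; 25% of $1,420 = $355. Adding that to $4,300 gives $4,655, past the $4,300 cap; member pays only $4,300 − $4,300 = $0. Insurer: $1,420 − $0 = $1,420.
Insurer total = bills − member's total = $15,749 − $4,300 = $11,449.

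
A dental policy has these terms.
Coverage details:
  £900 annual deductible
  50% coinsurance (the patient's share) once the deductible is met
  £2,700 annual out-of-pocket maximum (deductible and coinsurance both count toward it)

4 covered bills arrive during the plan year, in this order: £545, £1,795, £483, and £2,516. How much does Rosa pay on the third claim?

Bill 1, £545: entire amount goes to the deductible. Patient pays £545; OOP now £545.
Bill 2, £1,795: £355 finishes the deductible; £1,440 goes to coinsurance; coinsurance £1,440 × 50% = £720. Patient owes £1,075 (running OOP £1,620).
Bill 3, £483: deductible already satisfied, so patient's share is 50% × £483 = £241.50. Cost to patient: £241.50. OOP to date £1,861.50.

£241.50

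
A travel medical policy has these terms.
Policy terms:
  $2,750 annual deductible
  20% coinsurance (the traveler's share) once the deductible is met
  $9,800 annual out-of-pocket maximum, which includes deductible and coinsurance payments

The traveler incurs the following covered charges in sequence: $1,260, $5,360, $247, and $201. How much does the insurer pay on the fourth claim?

$160.80

#1 ($1,260): all of it applies to the deductible. Cost to traveler: $1,260. OOP to date $1,260. Insurer: $1,260 − $1,260 = $0.
#2 ($5,360): $1,490 to deductible, leaving $3,870; coinsurance $3,870 × 20% = $774. Traveler pays $2,264; OOP now $3,524. Insurer: $5,360 − $2,264 = $3,096.
#3 ($247): deductible already satisfied, so traveler's share is 20% × $247 = $49.40. Cost to traveler: $49.40. OOP to date $3,573.40. Insurer: $247 − $49.40 = $197.60.
#4 ($201): deductible already satisfied, so traveler's share is 20% × $201 = $40.20. Traveler owes $40.20 (running OOP $3,613.60). Plan pays $201 − $40.20 = $160.80.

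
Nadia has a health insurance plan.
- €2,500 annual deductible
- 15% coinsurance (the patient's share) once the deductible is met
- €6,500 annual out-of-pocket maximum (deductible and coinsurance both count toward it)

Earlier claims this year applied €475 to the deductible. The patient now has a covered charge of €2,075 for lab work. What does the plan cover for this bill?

€42.50

Deductible still to meet: €2,500 − €475 = €2,025.
That leaves €2,075 − €2,025 = €50 for coinsurance.
Coinsurance: €50 × 15% = €7.50.
That puts the patient's cost at €2,025 + €7.50 = €2,032.50 before any cap.
Cumulative spending €475 + €2,032.50 = €2,507.50 stays under the €6,500 maximum.
Insurer pays the balance: €2,075 − €2,032.50 = €42.50.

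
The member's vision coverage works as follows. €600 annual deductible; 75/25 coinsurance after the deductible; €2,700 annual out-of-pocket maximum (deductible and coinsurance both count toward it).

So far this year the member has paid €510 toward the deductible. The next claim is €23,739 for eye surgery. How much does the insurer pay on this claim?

Remaining deductible: €600 − €510 = €90.
That leaves €23,739 − €90 = €23,649 for coinsurance.
Coinsurance: €23,649 × 25% = €5,912.25.
Member responsibility before any cap: €90 + €5,912.25 = €6,002.25.
That would bring total out-of-pocket to €6,512.25, past the €2,700 cap. The member is capped at €2,700 − €510 = €2,190 on this claim.
Insurer pays the balance: €23,739 − €2,190 = €21,549.

€21,549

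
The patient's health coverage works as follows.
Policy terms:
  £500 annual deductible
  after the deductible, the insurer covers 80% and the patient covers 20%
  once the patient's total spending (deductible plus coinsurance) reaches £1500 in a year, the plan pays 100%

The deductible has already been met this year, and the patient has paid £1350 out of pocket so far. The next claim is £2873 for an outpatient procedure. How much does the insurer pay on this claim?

The deductible is already satisfied, so the full bill goes to coinsurance.
Patient's 20% share of £2873 is £574.60.
That would bring total out-of-pocket to £1924.60, past the £1500 cap. The patient is capped at £1500 − £1350 = £150 on this claim.
The plan picks up £2873 − £150 = £2723.

£2723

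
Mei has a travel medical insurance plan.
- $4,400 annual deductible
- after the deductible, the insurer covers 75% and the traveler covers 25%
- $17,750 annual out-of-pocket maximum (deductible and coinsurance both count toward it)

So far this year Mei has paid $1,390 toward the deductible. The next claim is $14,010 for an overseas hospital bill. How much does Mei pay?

$5,760

Remaining deductible: $4,400 − $1,390 = $3,010.
That leaves $14,010 − $3,010 = $11,000 for coinsurance.
25% of $11,000 = $2,750 falls to the traveler.
Traveler responsibility before any cap: $3,010 + $2,750 = $5,760.
Year-to-date out-of-pocket becomes $1,390 + $5,760 = $7,150, still under the $17,750 maximum, so no cap applies.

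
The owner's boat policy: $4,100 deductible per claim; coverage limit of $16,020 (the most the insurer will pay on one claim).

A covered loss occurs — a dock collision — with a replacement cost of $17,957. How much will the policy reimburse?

Subtract the deductible: $17,957 − $4,100 = $13,857.
That's under the $16,020 cap, so the insurer reimburses the full $13,857.

$13,857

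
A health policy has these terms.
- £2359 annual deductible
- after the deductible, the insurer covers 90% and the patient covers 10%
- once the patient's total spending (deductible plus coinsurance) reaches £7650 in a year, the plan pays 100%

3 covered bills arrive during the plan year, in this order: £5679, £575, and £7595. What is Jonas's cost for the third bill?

£759.50

Claim 1 — £5679: £2359 finishes the deductible; £3320 goes to coinsurance; coinsurance £3320 × 10% = £332. Cost to patient: £2691. OOP to date £2691.
Claim 2 — £575: 10% coinsurance on £575 = £57.50. Patient owes £57.50 (running OOP £2748.50).
Claim 3 — £7595: 10% coinsurance on £7595 = £759.50. Cost to patient: £759.50. OOP to date £3508.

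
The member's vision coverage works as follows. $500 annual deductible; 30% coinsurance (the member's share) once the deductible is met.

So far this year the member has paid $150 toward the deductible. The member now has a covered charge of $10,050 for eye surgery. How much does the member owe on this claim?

$3,260

Remaining deductible: $500 − $150 = $350.
That leaves $10,050 − $350 = $9,700 for coinsurance.
Coinsurance: $9,700 × 30% = $2,910.
So the member owes $350 + $2,910 = $3,260.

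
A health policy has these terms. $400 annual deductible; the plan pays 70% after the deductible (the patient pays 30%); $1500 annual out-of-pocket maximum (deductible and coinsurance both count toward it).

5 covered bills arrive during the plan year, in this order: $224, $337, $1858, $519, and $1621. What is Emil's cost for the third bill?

$557.40

Claim 1 — $224: all of it applies to the deductible. Patient pays $224; OOP now $224.
Claim 2 — $337: $176 to deductible, leaving $161; coinsurance $161 × 30% = $48.30. Cost to patient: $224.30. OOP to date $448.30.
Claim 3 — $1858: deductible already satisfied, so patient's share is 30% × $1858 = $557.40. Patient pays $557.40; OOP now $1005.70.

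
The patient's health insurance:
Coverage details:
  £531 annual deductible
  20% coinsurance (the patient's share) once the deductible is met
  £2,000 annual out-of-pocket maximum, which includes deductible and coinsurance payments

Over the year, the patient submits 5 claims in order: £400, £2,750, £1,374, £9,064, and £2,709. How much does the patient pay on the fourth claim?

Claim 1 — £400: entire amount goes to the deductible. Cost to patient: £400. OOP to date £400.
Claim 2 — £2,750: £131 to deductible, leaving £2,619; 20% of £2,619 = £523.80. Cost to patient: £654.80. OOP to date £1,054.80.
Claim 3 — £1,374: deductible met; 20% of £1,374 = £274.80. Cost to patient: £274.80. OOP to date £1,329.60.
Claim 4 — £9,064: deductible already satisfied, so patient's share is 20% × £9,064 = £1,812.80. That would push OOP to £3,142.40, over the £2,000 cap, so patient pays £2,000 − £1,329.60 = £670.40.

£670.40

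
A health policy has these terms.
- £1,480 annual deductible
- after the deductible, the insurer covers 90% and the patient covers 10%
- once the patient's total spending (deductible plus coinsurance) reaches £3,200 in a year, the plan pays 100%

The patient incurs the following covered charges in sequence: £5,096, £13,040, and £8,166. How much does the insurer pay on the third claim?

Bill 1, £5,096: £1,480 finishes the deductible; £3,616 goes to coinsurance; patient's 10% is £361.60. Patient owes £1,841.60 (running OOP £1,841.60). Plan pays £5,096 − £1,841.60 = £3,254.40.
Bill 2, £13,040: deductible met; 10% of £13,040 = £1,304. Patient pays £1,304; OOP now £3,145.60. Plan pays £13,040 − £1,304 = £11,736.
Bill 3, £8,166: 10% coinsurance on £8,166 = £816.60. OOP would hit £3,962.20 > £3,200, so the cap limits the patient to £3,200 − £3,145.60 = £54.40. Insurer: £8,166 − £54.40 = £8,111.60.

£8,111.60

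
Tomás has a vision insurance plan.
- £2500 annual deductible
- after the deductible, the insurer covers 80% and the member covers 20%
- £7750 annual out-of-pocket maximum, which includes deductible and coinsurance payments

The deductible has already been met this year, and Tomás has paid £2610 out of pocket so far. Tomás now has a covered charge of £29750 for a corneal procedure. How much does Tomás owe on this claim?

The deductible is already satisfied, so the full bill goes to coinsurance.
20% of £29750 = £5950 falls to the member.
Year-to-date out-of-pocket would reach £2610 + £5950 = £8560, above the £7750 maximum, so the member pays only £7750 − £2610 = £5140.

£5140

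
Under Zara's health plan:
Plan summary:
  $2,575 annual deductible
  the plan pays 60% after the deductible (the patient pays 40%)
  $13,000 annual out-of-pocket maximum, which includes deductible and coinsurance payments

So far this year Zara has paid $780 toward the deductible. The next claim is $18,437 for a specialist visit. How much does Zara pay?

$780 of the $2,575 deductible is already met, leaving $1,795.
That leaves $18,437 − $1,795 = $16,642 for coinsurance.
Patient's 40% share of $16,642 is $6,656.80.
Patient responsibility before any cap: $1,795 + $6,656.80 = $8,451.80.
Total out-of-pocket so far would be $780 + $8,451.80 = $9,231.80, below the $13,000 cap — no reduction.

$8,451.80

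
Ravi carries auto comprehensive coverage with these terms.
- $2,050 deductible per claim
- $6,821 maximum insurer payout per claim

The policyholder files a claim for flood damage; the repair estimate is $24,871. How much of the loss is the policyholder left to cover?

Less the $2,050 deductible: $24,871 − $2,050 = $22,821.
The $6,821 per-incident cap binds; insurer pays $6,821.
Policyholder's share is the uncovered remainder: $24,871 − $6,821 = $18,050.

$18,050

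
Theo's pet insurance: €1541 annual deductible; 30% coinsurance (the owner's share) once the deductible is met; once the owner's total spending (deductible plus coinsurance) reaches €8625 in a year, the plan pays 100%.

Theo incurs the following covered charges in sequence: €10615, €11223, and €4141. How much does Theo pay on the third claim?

Claim 1 — €10615: deductible takes €1541, €9074 remains; owner's 30% is €2722.20. Owner pays €4263.20; OOP now €4263.20.
Claim 2 — €11223: 30% coinsurance on €11223 = €3366.90. Owner pays €3366.90; OOP now €7630.10.
Claim 3 — €4141: deductible met; 30% of €4141 = €1242.30. OOP would hit €8872.40 > €8625, so the cap limits the owner to €8625 − €7630.10 = €994.90.

€994.90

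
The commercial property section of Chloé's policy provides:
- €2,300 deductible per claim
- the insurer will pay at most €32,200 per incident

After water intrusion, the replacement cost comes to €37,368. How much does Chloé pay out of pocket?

€5,168

After the deductible, €37,368 − €2,300 = €35,068 remains.
Since €35,068 > €32,200, the payout is capped at €32,200.
The business bears the rest of the original loss: €37,368 − €32,200 = €5,168.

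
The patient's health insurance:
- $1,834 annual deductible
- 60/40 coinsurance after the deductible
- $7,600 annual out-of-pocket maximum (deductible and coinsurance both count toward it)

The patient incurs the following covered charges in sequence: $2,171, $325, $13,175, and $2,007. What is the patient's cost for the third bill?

Claim 1 ($2,171): $1,834 to deductible, leaving $337; patient's 40% is $134.80. Patient pays $1,968.80; OOP now $1,968.80.
Claim 2 ($325): deductible met; 40% of $325 = $130. Patient owes $130 (running OOP $2,098.80).
Claim 3 ($13,175): deductible already satisfied, so patient's share is 40% × $13,175 = $5,270. Cost to patient: $5,270. OOP to date $7,368.80.

$5,270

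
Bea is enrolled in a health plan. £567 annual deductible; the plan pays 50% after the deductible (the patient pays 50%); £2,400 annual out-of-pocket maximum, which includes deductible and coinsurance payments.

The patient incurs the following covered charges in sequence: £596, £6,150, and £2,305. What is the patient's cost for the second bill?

£1,818.50

Claim 1 (£596): £567 to deductible, leaving £29; 50% of £29 = £14.50. Cost to patient: £581.50. OOP to date £581.50.
Claim 2 (£6,150): 50% coinsurance on £6,150 = £3,075. Adding that to £581.50 gives £3,656.50, past the £2,400 cap; patient pays only £2,400 − £581.50 = £1,818.50.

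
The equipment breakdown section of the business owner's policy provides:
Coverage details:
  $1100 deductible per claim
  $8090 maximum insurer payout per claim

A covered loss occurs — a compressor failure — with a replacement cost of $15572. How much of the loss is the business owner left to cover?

$7482

After the deductible, $15572 − $1100 = $14472 remains.
$14472 exceeds the $8090 limit, so the insurer pays the limit: $8090.
The business owner bears the rest of the original loss: $15572 − $8090 = $7482.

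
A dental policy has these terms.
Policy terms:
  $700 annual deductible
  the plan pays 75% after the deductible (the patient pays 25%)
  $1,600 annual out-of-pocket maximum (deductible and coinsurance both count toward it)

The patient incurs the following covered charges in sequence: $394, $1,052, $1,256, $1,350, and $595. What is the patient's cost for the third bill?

$314

Claim 1 — $394: all of it applies to the deductible. Patient pays $394; OOP now $394.
Claim 2 — $1,052: $306 to deductible, leaving $746; patient's 25% is $186.50. Patient pays $492.50; OOP now $886.50.
Claim 3 — $1,256: deductible already satisfied, so patient's share is 25% × $1,256 = $314. Patient owes $314 (running OOP $1,200.50).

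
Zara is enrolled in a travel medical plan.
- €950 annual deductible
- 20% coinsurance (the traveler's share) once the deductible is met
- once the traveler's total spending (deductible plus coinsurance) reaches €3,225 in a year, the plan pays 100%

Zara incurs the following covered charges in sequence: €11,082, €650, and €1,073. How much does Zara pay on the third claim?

Bill 1, €11,082: deductible takes €950, €10,132 remains; coinsurance €10,132 × 20% = €2,026.40. Traveler pays €2,976.40; OOP now €2,976.40.
Bill 2, €650: 20% coinsurance on €650 = €130. Traveler pays €130; OOP now €3,106.40.
Bill 3, €1,073: deductible already satisfied, so traveler's share is 20% × €1,073 = €214.60. OOP would hit €3,321 > €3,225, so the cap limits the traveler to €3,225 − €3,106.40 = €118.60.

€118.60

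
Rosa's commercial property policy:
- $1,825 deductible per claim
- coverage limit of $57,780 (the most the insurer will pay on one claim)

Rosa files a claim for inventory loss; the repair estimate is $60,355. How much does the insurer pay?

Less the $1,825 deductible: $60,355 − $1,825 = $58,530.
The $57,780 per-incident cap binds; insurer pays $57,780.

$57,780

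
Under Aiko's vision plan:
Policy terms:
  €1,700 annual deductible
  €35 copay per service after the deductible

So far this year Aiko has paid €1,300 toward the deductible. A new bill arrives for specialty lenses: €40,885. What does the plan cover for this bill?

Remaining deductible: €1,700 − €1,300 = €400.
The remaining €40,485 (= €40,885 − €400) moves to the copay.
Copay on this service: €35.
So the member owes €400 + €35 = €435.
The plan picks up €40,885 − €435 = €40,450.

€40,450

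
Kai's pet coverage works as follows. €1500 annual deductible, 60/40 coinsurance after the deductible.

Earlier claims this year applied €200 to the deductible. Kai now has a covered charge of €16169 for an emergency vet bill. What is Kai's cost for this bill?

€200 of the €1500 deductible is already met, leaving €1300.
After the €1300 deductible portion, €16169 − €1300 = €14869 is subject to coinsurance.
Coinsurance: €14869 × 40% = €5947.60.
That puts the owner's cost at €1300 + €5947.60 = €7247.60.

€7247.60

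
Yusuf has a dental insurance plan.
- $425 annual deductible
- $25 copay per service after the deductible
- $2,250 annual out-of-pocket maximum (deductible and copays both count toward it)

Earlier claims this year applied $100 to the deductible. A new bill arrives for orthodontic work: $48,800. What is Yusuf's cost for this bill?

$350

$100 of the $425 deductible is already met, leaving $325.
The remaining $48,475 (= $48,800 − $325) moves to the copay.
Copay on this service: $25.
That puts the patient's cost at $325 + $25 = $350 before any cap.
Year-to-date out-of-pocket becomes $100 + $350 = $450, still under the $2,250 maximum, so no cap applies.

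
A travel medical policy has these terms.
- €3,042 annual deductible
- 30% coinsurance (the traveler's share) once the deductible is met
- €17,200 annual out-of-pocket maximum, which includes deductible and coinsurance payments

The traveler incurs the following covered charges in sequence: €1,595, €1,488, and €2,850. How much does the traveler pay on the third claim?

€855

Claim 1 (€1,595): fully absorbed by the deductible. Traveler owes €1,595 (running OOP €1,595).
Claim 2 (€1,488): deductible takes €1,447, €41 remains; traveler's 30% is €12.30. Traveler pays €1,459.30; OOP now €3,054.30.
Claim 3 (€2,850): 30% coinsurance on €2,850 = €855. Traveler owes €855 (running OOP €3,909.30).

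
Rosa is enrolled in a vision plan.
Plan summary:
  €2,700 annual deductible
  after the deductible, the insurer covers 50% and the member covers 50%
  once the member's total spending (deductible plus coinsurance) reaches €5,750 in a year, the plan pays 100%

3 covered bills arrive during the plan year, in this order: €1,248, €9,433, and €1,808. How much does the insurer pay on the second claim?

Bill 1, €1,248: fully absorbed by the deductible. Member owes €1,248 (running OOP €1,248). Insurer: €1,248 − €1,248 = €0.
Bill 2, €9,433: €1,452 finishes the deductible; €7,981 goes to coinsurance; member's 50% is €3,990.50. Deductible plus coinsurance: €1,452 + €3,990.50 = €5,442.50. OOP would hit €6,690.50 > €5,750, so the cap limits the member to €5,750 − €1,248 = €4,502. Plan pays €9,433 − €4,502 = €4,931.

€4,931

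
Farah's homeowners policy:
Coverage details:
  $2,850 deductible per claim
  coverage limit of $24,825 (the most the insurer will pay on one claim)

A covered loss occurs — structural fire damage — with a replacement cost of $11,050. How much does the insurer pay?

After the deductible, $11,050 − $2,850 = $8,200 remains.
That's under the $24,825 cap, so the insurer reimburses the full $8,200.

$8,200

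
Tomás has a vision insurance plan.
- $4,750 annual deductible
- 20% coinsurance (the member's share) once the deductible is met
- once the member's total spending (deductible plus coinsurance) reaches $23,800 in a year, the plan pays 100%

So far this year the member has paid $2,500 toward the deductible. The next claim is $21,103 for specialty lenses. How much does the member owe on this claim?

$6,020.60

Remaining deductible: $4,750 − $2,500 = $2,250.
After the $2,250 deductible portion, $21,103 − $2,250 = $18,853 is subject to coinsurance.
Coinsurance: $18,853 × 20% = $3,770.60.
So the member owes $2,250 + $3,770.60 = $6,020.60 before any cap.
Year-to-date out-of-pocket becomes $2,500 + $6,020.60 = $8,520.60, still under the $23,800 maximum, so no cap applies.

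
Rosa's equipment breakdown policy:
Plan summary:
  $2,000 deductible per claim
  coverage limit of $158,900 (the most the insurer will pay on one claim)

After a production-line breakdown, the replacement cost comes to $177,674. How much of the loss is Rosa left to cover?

$18,774

Subtract the deductible: $177,674 − $2,000 = $175,674.
Since $175,674 > $158,900, the payout is capped at $158,900.
Business owner's share is the uncovered remainder: $177,674 − $158,900 = $18,774.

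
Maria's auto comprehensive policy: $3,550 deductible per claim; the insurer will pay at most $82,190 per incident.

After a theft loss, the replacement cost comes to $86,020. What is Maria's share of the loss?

Less the $3,550 deductible: $86,020 − $3,550 = $82,470.
Since $82,470 > $82,190, the payout is capped at $82,190.
The policyholder bears the rest of the original loss: $86,020 − $82,190 = $3,830.

$3,830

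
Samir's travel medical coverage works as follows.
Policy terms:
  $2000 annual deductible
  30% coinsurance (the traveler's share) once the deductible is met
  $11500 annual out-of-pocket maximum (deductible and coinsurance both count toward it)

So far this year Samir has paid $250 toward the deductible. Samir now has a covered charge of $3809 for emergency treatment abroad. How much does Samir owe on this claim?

Remaining deductible: $2000 − $250 = $1750.
The remaining $2059 (= $3809 − $1750) moves to coinsurance.
Coinsurance: $2059 × 30% = $617.70.
Traveler responsibility before any cap: $1750 + $617.70 = $2367.70.
Cumulative spending $250 + $2367.70 = $2617.70 stays under the $11500 maximum.

$2367.70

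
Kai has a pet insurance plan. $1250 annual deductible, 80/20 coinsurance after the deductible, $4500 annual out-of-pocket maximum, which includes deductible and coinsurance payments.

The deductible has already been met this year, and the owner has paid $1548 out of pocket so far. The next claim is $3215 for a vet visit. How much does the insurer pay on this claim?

The deductible is already satisfied, so the full bill goes to coinsurance.
20% of $3215 = $643 falls to the owner.
Total out-of-pocket so far would be $1548 + $643 = $2191, below the $4500 cap — no reduction.
The insurer covers the remainder: $3215 − $643 = $2572.

$2572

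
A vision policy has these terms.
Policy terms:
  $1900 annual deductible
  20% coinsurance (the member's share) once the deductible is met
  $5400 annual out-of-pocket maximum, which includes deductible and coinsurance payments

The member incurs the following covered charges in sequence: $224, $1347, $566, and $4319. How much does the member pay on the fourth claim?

#1 ($224): fully absorbed by the deductible. Member pays $224; OOP now $224.
#2 ($1347): entire amount goes to the deductible. Member pays $1347; OOP now $1571.
#3 ($566): deductible takes $329, $237 remains; 20% of $237 = $47.40. Cost to member: $376.40. OOP to date $1947.40.
#4 ($4319): deductible met; 20% of $4319 = $863.80. Cost to member: $863.80. OOP to date $2811.20.

$863.80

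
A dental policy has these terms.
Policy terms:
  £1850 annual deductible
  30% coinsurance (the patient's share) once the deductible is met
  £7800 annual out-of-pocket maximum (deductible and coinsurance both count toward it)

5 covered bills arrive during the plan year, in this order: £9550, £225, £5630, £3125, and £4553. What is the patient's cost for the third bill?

#1 (£9550): £1850 finishes the deductible; £7700 goes to coinsurance; coinsurance £7700 × 30% = £2310. Cost to patient: £4160. OOP to date £4160.
#2 (£225): 30% coinsurance on £225 = £67.50. Cost to patient: £67.50. OOP to date £4227.50.
#3 (£5630): deductible already satisfied, so patient's share is 30% × £5630 = £1689. Cost to patient: £1689. OOP to date £5916.50.

£1689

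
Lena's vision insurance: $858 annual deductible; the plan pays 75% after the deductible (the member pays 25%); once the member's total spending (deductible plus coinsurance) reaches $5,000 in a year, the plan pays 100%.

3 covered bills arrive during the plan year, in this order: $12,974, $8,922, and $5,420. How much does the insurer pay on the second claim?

$7,809

Claim 1 — $12,974: $858 finishes the deductible; $12,116 goes to coinsurance; coinsurance $12,116 × 25% = $3,029. Member pays $3,887; OOP now $3,887. Plan pays $12,974 − $3,887 = $9,087.
Claim 2 — $8,922: deductible already satisfied, so member's share is 25% × $8,922 = $2,230.50. OOP would hit $6,117.50 > $5,000, so the cap limits the member to $5,000 − $3,887 = $1,113. Plan pays $8,922 − $1,113 = $7,809.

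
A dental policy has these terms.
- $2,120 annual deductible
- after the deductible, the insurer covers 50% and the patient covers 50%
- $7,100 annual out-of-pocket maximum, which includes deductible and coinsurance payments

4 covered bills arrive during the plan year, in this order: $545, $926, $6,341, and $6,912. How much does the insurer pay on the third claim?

$2,846

#1 ($545): all of it applies to the deductible. Patient owes $545 (running OOP $545). Plan pays $545 − $545 = $0.
#2 ($926): fully absorbed by the deductible. Patient pays $926; OOP now $1,471. Insurer: $926 − $926 = $0.
#3 ($6,341): $649 finishes the deductible; $5,692 goes to coinsurance; coinsurance $5,692 × 50% = $2,846. Patient owes $3,495 (running OOP $4,966). Insurer: $6,341 − $3,495 = $2,846.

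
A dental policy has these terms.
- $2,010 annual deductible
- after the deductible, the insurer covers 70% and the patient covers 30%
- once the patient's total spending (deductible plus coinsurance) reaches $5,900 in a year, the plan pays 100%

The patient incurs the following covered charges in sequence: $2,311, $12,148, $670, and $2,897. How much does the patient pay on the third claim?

$155.30

Bill 1, $2,311: $2,010 to deductible, leaving $301; patient's 30% is $90.30. Patient pays $2,100.30; OOP now $2,100.30.
Bill 2, $12,148: deductible already satisfied, so patient's share is 30% × $12,148 = $3,644.40. Cost to patient: $3,644.40. OOP to date $5,744.70.
Bill 3, $670: 30% coinsurance on $670 = $201. That would push OOP to $5,945.70, over the $5,900 cap, so patient pays $5,900 − $5,744.70 = $155.30.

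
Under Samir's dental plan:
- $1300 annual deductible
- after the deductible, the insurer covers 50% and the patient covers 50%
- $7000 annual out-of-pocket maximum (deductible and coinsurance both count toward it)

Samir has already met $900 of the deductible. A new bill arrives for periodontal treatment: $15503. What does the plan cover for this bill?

$9403

Deductible still to meet: $1300 − $900 = $400.
That leaves $15503 − $400 = $15103 for coinsurance.
Patient's 50% share of $15103 is $7551.50.
Patient responsibility before any cap: $400 + $7551.50 = $7951.50.
That would bring total out-of-pocket to $8851.50, past the $7000 cap. The patient is capped at $7000 − $900 = $6100 on this claim.
The insurer covers the remainder: $15503 − $6100 = $9403.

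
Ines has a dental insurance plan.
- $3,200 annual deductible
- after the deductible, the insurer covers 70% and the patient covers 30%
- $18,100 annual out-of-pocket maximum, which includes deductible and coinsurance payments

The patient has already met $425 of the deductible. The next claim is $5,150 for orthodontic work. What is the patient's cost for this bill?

$3,487.50

Remaining deductible: $3,200 − $425 = $2,775.
That leaves $5,150 − $2,775 = $2,375 for coinsurance.
30% of $2,375 = $712.50 falls to the patient.
Patient responsibility before any cap: $2,775 + $712.50 = $3,487.50.
Year-to-date out-of-pocket becomes $425 + $3,487.50 = $3,912.50, still under the $18,100 maximum, so no cap applies.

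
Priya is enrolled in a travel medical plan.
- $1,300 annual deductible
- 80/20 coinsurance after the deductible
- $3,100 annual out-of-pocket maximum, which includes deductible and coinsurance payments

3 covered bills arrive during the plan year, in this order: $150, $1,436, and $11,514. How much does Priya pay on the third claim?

$1,742.80

Bill 1, $150: fully absorbed by the deductible. Traveler owes $150 (running OOP $150).
Bill 2, $1,436: deductible takes $1,150, $286 remains; traveler's 20% is $57.20. Cost to traveler: $1,207.20. OOP to date $1,357.20.
Bill 3, $11,514: deductible met; 20% of $11,514 = $2,302.80. That would push OOP to $3,660, over the $3,100 cap, so traveler pays $3,100 − $1,357.20 = $1,742.80.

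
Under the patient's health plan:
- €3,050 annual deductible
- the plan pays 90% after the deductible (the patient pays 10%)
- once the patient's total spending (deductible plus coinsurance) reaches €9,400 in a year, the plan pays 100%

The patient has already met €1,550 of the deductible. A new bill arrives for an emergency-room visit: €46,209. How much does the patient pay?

Remaining deductible: €3,050 − €1,550 = €1,500.
The remaining €44,709 (= €46,209 − €1,500) moves to coinsurance.
Patient's 10% share of €44,709 is €4,470.90.
So the patient owes €1,500 + €4,470.90 = €5,970.90 before any cap.
Year-to-date out-of-pocket becomes €1,550 + €5,970.90 = €7,520.90, still under the €9,400 maximum, so no cap applies.

€5,970.90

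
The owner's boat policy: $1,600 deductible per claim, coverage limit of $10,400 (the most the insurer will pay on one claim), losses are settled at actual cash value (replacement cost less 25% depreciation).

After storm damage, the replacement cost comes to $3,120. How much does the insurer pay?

Depreciate 25%: the covered value is $3,120 × 0.75 = $2,340.
After the deductible, $2,340 − $1,600 = $740 remains.
That's under the $10,400 cap, so the insurer reimburses the full $740.

$740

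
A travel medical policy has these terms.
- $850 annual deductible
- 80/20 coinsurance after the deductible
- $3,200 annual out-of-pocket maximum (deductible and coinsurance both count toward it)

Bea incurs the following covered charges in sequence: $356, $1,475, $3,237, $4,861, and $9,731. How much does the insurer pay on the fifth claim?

$9,196.80

Bill 1, $356: fully absorbed by the deductible. Cost to traveler: $356. OOP to date $356. Insurer: $356 − $356 = $0.
Bill 2, $1,475: $494 finishes the deductible; $981 goes to coinsurance; 20% of $981 = $196.20. Traveler pays $690.20; OOP now $1,046.20. Insurer: $1,475 − $690.20 = $784.80.
Bill 3, $3,237: 20% coinsurance on $3,237 = $647.40. Cost to traveler: $647.40. OOP to date $1,693.60. Plan pays $3,237 − $647.40 = $2,589.60.
Bill 4, $4,861: deductible met; 20% of $4,861 = $972.20. Traveler pays $972.20; OOP now $2,665.80. Insurer: $4,861 − $972.20 = $3,888.80.
Bill 5, $9,731: deductible met; 20% of $9,731 = $1,946.20. That would push OOP to $4,612, over the $3,200 cap, so traveler pays $3,200 − $2,665.80 = $534.20. Insurer: $9,731 − $534.20 = $9,196.80.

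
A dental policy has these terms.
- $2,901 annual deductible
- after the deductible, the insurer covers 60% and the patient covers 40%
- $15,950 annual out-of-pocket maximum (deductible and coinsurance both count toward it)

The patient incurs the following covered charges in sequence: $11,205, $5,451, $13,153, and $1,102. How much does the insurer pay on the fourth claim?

$661.20

Claim 1 ($11,205): $2,901 to deductible, leaving $8,304; 40% of $8,304 = $3,321.60. Cost to patient: $6,222.60. OOP to date $6,222.60. Insurer: $11,205 − $6,222.60 = $4,982.40.
Claim 2 ($5,451): deductible met; 40% of $5,451 = $2,180.40. Cost to patient: $2,180.40. OOP to date $8,403. Insurer: $5,451 − $2,180.40 = $3,270.60.
Claim 3 ($13,153): 40% coinsurance on $13,153 = $5,261.20. Patient pays $5,261.20; OOP now $13,664.20. Plan pays $13,153 − $5,261.20 = $7,891.80.
Claim 4 ($1,102): 40% coinsurance on $1,102 = $440.80. Patient pays $440.80; OOP now $14,105. Insurer: $1,102 − $440.80 = $661.20.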